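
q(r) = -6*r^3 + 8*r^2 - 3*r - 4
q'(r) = -18*r^2 + 16*r - 3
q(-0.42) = -0.88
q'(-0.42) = -12.90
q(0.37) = -4.32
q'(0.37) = 0.46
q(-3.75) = 436.16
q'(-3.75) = -316.12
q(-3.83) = 461.93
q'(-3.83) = -328.32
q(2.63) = -65.70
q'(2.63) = -85.42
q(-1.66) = 50.47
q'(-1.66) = -79.16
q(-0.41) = -1.01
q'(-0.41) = -12.59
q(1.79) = -18.15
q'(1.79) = -32.03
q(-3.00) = 239.00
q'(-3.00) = -213.00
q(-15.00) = 22091.00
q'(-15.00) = -4293.00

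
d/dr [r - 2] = 1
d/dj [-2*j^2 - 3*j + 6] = -4*j - 3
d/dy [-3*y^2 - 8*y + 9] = -6*y - 8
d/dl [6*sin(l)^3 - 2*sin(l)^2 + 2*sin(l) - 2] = 2*(9*sin(l)^2 - 2*sin(l) + 1)*cos(l)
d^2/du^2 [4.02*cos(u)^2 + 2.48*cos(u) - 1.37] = -2.48*cos(u) - 8.04*cos(2*u)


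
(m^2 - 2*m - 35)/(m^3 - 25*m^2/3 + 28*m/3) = 3*(m + 5)/(m*(3*m - 4))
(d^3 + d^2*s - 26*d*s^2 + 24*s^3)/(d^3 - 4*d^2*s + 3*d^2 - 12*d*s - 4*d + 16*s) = (d^2 + 5*d*s - 6*s^2)/(d^2 + 3*d - 4)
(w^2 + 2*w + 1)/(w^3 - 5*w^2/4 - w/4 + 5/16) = 16*(w^2 + 2*w + 1)/(16*w^3 - 20*w^2 - 4*w + 5)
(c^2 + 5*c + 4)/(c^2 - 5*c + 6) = (c^2 + 5*c + 4)/(c^2 - 5*c + 6)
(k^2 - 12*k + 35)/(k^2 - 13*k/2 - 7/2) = 2*(k - 5)/(2*k + 1)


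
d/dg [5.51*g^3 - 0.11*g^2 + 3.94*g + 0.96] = 16.53*g^2 - 0.22*g + 3.94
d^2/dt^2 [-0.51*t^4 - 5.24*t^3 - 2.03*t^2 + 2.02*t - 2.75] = -6.12*t^2 - 31.44*t - 4.06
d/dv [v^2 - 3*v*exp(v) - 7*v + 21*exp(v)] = -3*v*exp(v) + 2*v + 18*exp(v) - 7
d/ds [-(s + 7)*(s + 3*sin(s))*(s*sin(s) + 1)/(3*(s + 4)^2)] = (-(s + 4)*((s + 7)*(s + 3*sin(s))*(s*cos(s) + sin(s)) + (s + 7)*(s*sin(s) + 1)*(3*cos(s) + 1) + (s + 3*sin(s))*(s*sin(s) + 1)) + 2*(s + 7)*(s + 3*sin(s))*(s*sin(s) + 1))/(3*(s + 4)^3)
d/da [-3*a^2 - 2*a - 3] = -6*a - 2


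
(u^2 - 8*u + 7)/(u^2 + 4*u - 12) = (u^2 - 8*u + 7)/(u^2 + 4*u - 12)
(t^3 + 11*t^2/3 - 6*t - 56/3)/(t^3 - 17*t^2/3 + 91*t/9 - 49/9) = 3*(t^2 + 6*t + 8)/(3*t^2 - 10*t + 7)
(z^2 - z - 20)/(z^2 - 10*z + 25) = (z + 4)/(z - 5)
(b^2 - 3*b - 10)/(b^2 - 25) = (b + 2)/(b + 5)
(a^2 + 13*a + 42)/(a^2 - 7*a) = (a^2 + 13*a + 42)/(a*(a - 7))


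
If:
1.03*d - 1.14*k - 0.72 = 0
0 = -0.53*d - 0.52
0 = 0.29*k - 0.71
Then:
No Solution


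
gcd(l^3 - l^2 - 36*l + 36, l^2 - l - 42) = l + 6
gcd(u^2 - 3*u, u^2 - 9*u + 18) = u - 3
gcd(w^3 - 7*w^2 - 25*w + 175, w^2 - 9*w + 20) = w - 5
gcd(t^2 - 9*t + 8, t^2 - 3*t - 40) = t - 8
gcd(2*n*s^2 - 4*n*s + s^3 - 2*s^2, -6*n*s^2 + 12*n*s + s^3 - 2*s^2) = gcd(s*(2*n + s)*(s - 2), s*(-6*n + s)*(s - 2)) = s^2 - 2*s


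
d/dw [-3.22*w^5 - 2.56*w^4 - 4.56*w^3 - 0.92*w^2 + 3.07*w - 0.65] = -16.1*w^4 - 10.24*w^3 - 13.68*w^2 - 1.84*w + 3.07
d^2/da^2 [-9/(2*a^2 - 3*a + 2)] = 18*(4*a^2 - 6*a - (4*a - 3)^2 + 4)/(2*a^2 - 3*a + 2)^3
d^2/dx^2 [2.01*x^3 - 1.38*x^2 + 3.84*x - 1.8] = 12.06*x - 2.76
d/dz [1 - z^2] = -2*z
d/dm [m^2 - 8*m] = 2*m - 8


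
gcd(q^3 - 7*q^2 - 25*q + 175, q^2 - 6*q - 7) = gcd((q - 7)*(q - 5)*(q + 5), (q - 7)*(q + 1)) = q - 7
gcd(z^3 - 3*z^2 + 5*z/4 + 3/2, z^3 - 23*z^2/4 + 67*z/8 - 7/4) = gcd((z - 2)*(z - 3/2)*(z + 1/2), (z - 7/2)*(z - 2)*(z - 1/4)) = z - 2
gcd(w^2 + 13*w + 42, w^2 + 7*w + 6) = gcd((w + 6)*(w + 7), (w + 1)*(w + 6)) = w + 6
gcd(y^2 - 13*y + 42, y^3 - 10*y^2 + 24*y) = y - 6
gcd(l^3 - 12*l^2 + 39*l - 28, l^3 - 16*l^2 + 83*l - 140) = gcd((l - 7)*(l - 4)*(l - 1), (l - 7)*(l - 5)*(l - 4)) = l^2 - 11*l + 28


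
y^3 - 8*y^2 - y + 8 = (y - 8)*(y - 1)*(y + 1)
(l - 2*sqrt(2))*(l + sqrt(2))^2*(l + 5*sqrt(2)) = l^4 + 5*sqrt(2)*l^3 - 6*l^2 - 34*sqrt(2)*l - 40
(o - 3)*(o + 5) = o^2 + 2*o - 15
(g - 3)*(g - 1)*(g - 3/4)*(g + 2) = g^4 - 11*g^3/4 - 7*g^2/2 + 39*g/4 - 9/2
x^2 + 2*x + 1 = (x + 1)^2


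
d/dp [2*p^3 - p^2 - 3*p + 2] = 6*p^2 - 2*p - 3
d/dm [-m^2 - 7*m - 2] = -2*m - 7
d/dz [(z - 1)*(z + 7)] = 2*z + 6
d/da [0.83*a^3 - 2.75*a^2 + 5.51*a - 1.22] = 2.49*a^2 - 5.5*a + 5.51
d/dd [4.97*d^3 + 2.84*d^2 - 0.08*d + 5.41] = 14.91*d^2 + 5.68*d - 0.08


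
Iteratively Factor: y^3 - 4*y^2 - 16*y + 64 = (y - 4)*(y^2 - 16) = (y - 4)^2*(y + 4)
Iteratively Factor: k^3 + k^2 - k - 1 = (k - 1)*(k^2 + 2*k + 1) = (k - 1)*(k + 1)*(k + 1)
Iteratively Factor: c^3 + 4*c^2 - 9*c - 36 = (c + 4)*(c^2 - 9) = (c + 3)*(c + 4)*(c - 3)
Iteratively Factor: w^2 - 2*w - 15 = (w + 3)*(w - 5)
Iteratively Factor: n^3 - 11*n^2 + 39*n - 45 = (n - 3)*(n^2 - 8*n + 15) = (n - 3)^2*(n - 5)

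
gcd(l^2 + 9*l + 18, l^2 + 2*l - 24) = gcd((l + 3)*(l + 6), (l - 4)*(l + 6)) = l + 6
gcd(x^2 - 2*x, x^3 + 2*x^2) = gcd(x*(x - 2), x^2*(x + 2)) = x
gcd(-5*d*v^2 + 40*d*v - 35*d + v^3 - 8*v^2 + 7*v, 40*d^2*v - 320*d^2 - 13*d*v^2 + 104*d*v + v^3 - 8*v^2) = -5*d + v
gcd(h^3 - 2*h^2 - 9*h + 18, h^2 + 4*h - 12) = h - 2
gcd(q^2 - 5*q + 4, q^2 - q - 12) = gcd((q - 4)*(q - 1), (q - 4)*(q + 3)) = q - 4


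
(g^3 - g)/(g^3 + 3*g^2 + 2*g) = (g - 1)/(g + 2)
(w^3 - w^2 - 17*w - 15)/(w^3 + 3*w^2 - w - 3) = (w - 5)/(w - 1)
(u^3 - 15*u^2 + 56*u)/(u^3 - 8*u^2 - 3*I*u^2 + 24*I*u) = (u - 7)/(u - 3*I)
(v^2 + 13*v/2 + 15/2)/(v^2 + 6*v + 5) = (v + 3/2)/(v + 1)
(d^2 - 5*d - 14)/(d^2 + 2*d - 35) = (d^2 - 5*d - 14)/(d^2 + 2*d - 35)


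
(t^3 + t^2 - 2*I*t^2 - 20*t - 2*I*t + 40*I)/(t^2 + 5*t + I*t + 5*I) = (t^2 - 2*t*(2 + I) + 8*I)/(t + I)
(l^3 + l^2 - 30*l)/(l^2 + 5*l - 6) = l*(l - 5)/(l - 1)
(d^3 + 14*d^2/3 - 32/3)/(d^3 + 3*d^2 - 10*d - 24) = (d - 4/3)/(d - 3)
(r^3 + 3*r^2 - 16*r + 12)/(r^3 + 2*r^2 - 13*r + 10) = (r + 6)/(r + 5)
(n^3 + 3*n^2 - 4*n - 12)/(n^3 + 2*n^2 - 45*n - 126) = (n^2 - 4)/(n^2 - n - 42)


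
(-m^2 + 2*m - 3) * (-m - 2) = m^3 - m + 6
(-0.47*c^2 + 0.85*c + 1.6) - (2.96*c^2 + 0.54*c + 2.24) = -3.43*c^2 + 0.31*c - 0.64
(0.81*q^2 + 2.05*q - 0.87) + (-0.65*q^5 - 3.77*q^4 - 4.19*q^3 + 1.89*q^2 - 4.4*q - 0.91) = -0.65*q^5 - 3.77*q^4 - 4.19*q^3 + 2.7*q^2 - 2.35*q - 1.78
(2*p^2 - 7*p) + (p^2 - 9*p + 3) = 3*p^2 - 16*p + 3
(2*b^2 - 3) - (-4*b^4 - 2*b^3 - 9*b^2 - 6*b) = 4*b^4 + 2*b^3 + 11*b^2 + 6*b - 3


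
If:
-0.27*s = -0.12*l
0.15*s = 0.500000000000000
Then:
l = 7.50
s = 3.33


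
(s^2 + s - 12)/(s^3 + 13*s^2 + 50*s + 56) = (s - 3)/(s^2 + 9*s + 14)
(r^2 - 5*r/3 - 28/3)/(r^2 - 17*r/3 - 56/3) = (r - 4)/(r - 8)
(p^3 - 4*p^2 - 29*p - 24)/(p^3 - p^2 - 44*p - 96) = (p + 1)/(p + 4)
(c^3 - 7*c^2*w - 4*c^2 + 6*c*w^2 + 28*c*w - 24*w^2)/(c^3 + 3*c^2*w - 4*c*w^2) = (c^2 - 6*c*w - 4*c + 24*w)/(c*(c + 4*w))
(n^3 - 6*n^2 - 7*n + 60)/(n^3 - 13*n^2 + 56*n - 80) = (n + 3)/(n - 4)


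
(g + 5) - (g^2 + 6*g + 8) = -g^2 - 5*g - 3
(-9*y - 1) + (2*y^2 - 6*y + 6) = 2*y^2 - 15*y + 5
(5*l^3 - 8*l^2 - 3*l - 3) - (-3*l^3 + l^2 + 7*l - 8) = 8*l^3 - 9*l^2 - 10*l + 5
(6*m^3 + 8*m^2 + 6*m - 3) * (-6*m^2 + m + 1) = -36*m^5 - 42*m^4 - 22*m^3 + 32*m^2 + 3*m - 3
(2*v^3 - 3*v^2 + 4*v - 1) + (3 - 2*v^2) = 2*v^3 - 5*v^2 + 4*v + 2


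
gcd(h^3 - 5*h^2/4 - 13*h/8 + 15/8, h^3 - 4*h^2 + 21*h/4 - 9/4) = h^2 - 5*h/2 + 3/2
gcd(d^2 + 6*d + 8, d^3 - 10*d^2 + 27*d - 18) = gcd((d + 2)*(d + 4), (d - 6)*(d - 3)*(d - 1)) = 1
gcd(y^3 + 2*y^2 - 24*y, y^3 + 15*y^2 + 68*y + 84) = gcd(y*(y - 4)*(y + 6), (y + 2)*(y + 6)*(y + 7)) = y + 6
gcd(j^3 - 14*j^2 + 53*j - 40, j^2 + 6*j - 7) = j - 1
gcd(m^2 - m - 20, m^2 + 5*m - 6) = 1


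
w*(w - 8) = w^2 - 8*w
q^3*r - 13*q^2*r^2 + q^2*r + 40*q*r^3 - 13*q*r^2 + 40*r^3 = (q - 8*r)*(q - 5*r)*(q*r + r)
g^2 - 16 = (g - 4)*(g + 4)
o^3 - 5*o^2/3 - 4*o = o*(o - 3)*(o + 4/3)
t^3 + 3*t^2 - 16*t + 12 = (t - 2)*(t - 1)*(t + 6)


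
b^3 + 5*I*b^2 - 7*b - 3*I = (b + I)^2*(b + 3*I)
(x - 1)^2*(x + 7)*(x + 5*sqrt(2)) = x^4 + 5*x^3 + 5*sqrt(2)*x^3 - 13*x^2 + 25*sqrt(2)*x^2 - 65*sqrt(2)*x + 7*x + 35*sqrt(2)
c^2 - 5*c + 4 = (c - 4)*(c - 1)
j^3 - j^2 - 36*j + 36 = (j - 6)*(j - 1)*(j + 6)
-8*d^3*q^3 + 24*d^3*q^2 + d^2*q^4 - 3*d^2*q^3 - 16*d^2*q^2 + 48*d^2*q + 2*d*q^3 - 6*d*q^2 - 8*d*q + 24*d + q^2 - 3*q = (-8*d + q)*(q - 3)*(d*q + 1)^2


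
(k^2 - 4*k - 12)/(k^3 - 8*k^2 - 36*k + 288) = (k + 2)/(k^2 - 2*k - 48)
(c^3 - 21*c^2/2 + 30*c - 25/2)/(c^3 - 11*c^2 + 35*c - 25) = (c - 1/2)/(c - 1)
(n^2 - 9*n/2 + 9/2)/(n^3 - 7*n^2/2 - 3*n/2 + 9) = (2*n - 3)/(2*n^2 - n - 6)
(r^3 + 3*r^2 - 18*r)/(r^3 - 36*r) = (r - 3)/(r - 6)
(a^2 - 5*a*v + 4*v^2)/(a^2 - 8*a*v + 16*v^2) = (-a + v)/(-a + 4*v)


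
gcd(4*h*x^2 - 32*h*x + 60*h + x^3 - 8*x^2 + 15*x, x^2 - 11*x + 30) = x - 5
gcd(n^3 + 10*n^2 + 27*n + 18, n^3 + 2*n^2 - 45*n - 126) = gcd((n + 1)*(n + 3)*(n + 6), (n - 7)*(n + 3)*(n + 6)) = n^2 + 9*n + 18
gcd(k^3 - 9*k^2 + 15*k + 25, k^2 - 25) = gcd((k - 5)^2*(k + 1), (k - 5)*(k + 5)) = k - 5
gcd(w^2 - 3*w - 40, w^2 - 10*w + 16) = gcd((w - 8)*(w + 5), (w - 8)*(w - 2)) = w - 8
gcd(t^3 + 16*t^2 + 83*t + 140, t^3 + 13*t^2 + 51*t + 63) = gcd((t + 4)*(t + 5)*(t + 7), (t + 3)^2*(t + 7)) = t + 7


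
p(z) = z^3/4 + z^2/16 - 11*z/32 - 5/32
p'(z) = 3*z^2/4 + z/8 - 11/32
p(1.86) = 1.03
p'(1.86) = 2.48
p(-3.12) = -6.07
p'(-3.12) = 6.57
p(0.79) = -0.27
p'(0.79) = 0.22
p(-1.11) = -0.04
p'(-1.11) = 0.44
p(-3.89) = -12.59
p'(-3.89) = 10.52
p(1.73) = 0.73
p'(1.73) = 2.12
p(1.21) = -0.04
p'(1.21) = 0.91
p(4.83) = 27.81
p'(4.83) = 17.76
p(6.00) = 54.03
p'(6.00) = 27.41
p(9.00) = 184.06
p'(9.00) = 61.53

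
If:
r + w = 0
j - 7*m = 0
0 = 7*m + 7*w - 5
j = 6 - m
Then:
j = 21/4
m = 3/4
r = 1/28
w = -1/28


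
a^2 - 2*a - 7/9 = (a - 7/3)*(a + 1/3)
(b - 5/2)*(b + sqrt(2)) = b^2 - 5*b/2 + sqrt(2)*b - 5*sqrt(2)/2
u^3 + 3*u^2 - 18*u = u*(u - 3)*(u + 6)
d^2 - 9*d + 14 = (d - 7)*(d - 2)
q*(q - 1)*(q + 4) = q^3 + 3*q^2 - 4*q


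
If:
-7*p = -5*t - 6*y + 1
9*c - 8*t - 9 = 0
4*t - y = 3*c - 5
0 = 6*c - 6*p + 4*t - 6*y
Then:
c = -41/103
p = -139/103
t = -162/103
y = -10/103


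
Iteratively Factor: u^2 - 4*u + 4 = (u - 2)*(u - 2)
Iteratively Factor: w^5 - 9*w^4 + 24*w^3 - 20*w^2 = (w)*(w^4 - 9*w^3 + 24*w^2 - 20*w) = w*(w - 2)*(w^3 - 7*w^2 + 10*w) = w*(w - 2)^2*(w^2 - 5*w) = w*(w - 5)*(w - 2)^2*(w)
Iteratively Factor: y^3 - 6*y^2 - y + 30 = (y - 3)*(y^2 - 3*y - 10) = (y - 5)*(y - 3)*(y + 2)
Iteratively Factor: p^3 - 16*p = (p - 4)*(p^2 + 4*p) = (p - 4)*(p + 4)*(p)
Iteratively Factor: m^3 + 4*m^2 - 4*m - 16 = (m + 4)*(m^2 - 4) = (m + 2)*(m + 4)*(m - 2)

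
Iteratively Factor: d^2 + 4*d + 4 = (d + 2)*(d + 2)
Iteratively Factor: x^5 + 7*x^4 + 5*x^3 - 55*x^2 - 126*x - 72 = (x + 3)*(x^4 + 4*x^3 - 7*x^2 - 34*x - 24) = (x - 3)*(x + 3)*(x^3 + 7*x^2 + 14*x + 8) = (x - 3)*(x + 1)*(x + 3)*(x^2 + 6*x + 8) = (x - 3)*(x + 1)*(x + 2)*(x + 3)*(x + 4)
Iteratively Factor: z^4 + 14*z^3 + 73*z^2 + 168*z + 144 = (z + 3)*(z^3 + 11*z^2 + 40*z + 48) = (z + 3)*(z + 4)*(z^2 + 7*z + 12) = (z + 3)^2*(z + 4)*(z + 4)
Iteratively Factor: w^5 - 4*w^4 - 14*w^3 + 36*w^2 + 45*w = (w + 1)*(w^4 - 5*w^3 - 9*w^2 + 45*w) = (w + 1)*(w + 3)*(w^3 - 8*w^2 + 15*w) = (w - 5)*(w + 1)*(w + 3)*(w^2 - 3*w) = w*(w - 5)*(w + 1)*(w + 3)*(w - 3)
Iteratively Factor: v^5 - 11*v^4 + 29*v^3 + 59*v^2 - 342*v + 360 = (v - 2)*(v^4 - 9*v^3 + 11*v^2 + 81*v - 180) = (v - 2)*(v + 3)*(v^3 - 12*v^2 + 47*v - 60) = (v - 4)*(v - 2)*(v + 3)*(v^2 - 8*v + 15) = (v - 4)*(v - 3)*(v - 2)*(v + 3)*(v - 5)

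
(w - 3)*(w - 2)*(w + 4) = w^3 - w^2 - 14*w + 24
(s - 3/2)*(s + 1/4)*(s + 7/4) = s^3 + s^2/2 - 41*s/16 - 21/32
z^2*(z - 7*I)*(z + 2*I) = z^4 - 5*I*z^3 + 14*z^2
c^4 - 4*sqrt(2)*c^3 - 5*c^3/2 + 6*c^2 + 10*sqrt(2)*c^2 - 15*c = c*(c - 5/2)*(c - 3*sqrt(2))*(c - sqrt(2))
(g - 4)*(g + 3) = g^2 - g - 12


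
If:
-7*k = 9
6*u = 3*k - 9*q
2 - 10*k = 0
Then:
No Solution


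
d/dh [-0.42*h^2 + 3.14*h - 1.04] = 3.14 - 0.84*h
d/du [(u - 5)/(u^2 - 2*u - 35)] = (u^2 - 2*u - 2*(u - 5)*(u - 1) - 35)/(-u^2 + 2*u + 35)^2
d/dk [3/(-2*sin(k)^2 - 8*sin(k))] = 3*(sin(k) + 2)*cos(k)/((sin(k) + 4)^2*sin(k)^2)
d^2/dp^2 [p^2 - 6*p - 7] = 2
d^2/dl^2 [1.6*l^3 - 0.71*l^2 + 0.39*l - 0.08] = 9.6*l - 1.42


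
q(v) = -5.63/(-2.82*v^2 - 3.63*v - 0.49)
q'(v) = -5.63*(5.64*v + 3.63)/(-2.82*v^2 - 3.63*v - 0.49)^2 = (-31.7532*v - 20.4369)/(2.82*v^2 + 3.63*v + 0.49)^2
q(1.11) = 0.70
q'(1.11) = -0.87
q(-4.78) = 0.12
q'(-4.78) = 0.06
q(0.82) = 1.05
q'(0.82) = -1.62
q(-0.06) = 19.94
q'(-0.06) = -232.45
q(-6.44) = 0.06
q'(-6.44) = 0.02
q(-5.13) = 0.10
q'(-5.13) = 0.05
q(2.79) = 0.17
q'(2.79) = -0.10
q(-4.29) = 0.15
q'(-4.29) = 0.09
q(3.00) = 0.15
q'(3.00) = -0.09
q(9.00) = 0.02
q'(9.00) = -0.00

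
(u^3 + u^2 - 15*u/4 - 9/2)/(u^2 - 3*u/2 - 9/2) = (u^2 - u/2 - 3)/(u - 3)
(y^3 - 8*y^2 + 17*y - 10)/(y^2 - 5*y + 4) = (y^2 - 7*y + 10)/(y - 4)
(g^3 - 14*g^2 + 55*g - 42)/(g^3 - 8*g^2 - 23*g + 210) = (g - 1)/(g + 5)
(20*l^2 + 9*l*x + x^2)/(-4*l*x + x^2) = (20*l^2 + 9*l*x + x^2)/(x*(-4*l + x))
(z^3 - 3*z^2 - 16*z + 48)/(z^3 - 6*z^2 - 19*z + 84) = (z - 4)/(z - 7)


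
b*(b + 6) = b^2 + 6*b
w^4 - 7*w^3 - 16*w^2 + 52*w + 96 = (w - 8)*(w - 3)*(w + 2)^2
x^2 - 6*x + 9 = (x - 3)^2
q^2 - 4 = (q - 2)*(q + 2)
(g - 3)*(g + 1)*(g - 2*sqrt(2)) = g^3 - 2*sqrt(2)*g^2 - 2*g^2 - 3*g + 4*sqrt(2)*g + 6*sqrt(2)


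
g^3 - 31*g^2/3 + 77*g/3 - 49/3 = (g - 7)*(g - 7/3)*(g - 1)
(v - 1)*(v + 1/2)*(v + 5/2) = v^3 + 2*v^2 - 7*v/4 - 5/4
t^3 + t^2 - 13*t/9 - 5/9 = (t - 1)*(t + 1/3)*(t + 5/3)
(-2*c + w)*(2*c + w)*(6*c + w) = -24*c^3 - 4*c^2*w + 6*c*w^2 + w^3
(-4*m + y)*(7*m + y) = -28*m^2 + 3*m*y + y^2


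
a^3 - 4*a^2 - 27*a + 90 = (a - 6)*(a - 3)*(a + 5)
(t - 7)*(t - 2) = t^2 - 9*t + 14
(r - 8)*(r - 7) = r^2 - 15*r + 56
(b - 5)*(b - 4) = b^2 - 9*b + 20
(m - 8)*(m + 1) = m^2 - 7*m - 8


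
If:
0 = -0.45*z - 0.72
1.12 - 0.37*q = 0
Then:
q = 3.03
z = -1.60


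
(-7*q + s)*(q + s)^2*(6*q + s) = -42*q^4 - 85*q^3*s - 43*q^2*s^2 + q*s^3 + s^4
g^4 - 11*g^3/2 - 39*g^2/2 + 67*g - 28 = (g - 7)*(g - 2)*(g - 1/2)*(g + 4)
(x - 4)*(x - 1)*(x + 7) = x^3 + 2*x^2 - 31*x + 28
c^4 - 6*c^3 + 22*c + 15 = (c - 5)*(c - 3)*(c + 1)^2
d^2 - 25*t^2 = (d - 5*t)*(d + 5*t)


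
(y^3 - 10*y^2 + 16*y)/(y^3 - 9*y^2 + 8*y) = (y - 2)/(y - 1)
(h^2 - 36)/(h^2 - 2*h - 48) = (h - 6)/(h - 8)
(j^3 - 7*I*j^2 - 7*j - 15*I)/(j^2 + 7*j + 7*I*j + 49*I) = (j^3 - 7*I*j^2 - 7*j - 15*I)/(j^2 + 7*j*(1 + I) + 49*I)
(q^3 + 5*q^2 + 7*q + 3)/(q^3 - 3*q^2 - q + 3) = (q^2 + 4*q + 3)/(q^2 - 4*q + 3)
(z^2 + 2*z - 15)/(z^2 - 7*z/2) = 2*(z^2 + 2*z - 15)/(z*(2*z - 7))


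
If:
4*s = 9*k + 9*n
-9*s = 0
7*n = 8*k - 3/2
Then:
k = 1/10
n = -1/10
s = 0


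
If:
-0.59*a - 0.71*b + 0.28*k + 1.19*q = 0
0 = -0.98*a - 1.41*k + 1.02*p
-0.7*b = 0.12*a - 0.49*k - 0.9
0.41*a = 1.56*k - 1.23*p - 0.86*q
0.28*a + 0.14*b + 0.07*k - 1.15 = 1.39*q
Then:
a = 6.99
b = -33.24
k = -47.61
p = -59.11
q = -5.17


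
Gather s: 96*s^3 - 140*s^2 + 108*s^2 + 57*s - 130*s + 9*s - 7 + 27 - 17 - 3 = 96*s^3 - 32*s^2 - 64*s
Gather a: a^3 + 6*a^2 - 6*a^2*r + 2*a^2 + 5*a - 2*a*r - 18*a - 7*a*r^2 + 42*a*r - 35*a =a^3 + a^2*(8 - 6*r) + a*(-7*r^2 + 40*r - 48)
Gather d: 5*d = 5*d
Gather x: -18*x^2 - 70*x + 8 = -18*x^2 - 70*x + 8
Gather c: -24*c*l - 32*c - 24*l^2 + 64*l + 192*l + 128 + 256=c*(-24*l - 32) - 24*l^2 + 256*l + 384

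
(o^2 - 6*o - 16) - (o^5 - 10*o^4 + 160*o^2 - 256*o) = -o^5 + 10*o^4 - 159*o^2 + 250*o - 16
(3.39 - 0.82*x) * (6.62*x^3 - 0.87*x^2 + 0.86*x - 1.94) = -5.4284*x^4 + 23.1552*x^3 - 3.6545*x^2 + 4.5062*x - 6.5766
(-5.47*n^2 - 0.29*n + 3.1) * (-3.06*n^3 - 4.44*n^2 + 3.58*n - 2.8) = 16.7382*n^5 + 25.1742*n^4 - 27.781*n^3 + 0.513799999999998*n^2 + 11.91*n - 8.68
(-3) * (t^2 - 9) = 27 - 3*t^2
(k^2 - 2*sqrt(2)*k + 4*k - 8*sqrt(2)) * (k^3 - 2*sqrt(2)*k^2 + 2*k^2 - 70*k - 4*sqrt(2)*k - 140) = k^5 - 4*sqrt(2)*k^4 + 6*k^4 - 54*k^3 - 24*sqrt(2)*k^3 - 372*k^2 + 108*sqrt(2)*k^2 - 496*k + 840*sqrt(2)*k + 1120*sqrt(2)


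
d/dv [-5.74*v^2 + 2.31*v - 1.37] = 2.31 - 11.48*v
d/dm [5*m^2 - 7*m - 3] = 10*m - 7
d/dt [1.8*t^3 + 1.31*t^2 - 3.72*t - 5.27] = 5.4*t^2 + 2.62*t - 3.72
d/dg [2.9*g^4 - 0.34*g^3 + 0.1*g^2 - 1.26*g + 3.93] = 11.6*g^3 - 1.02*g^2 + 0.2*g - 1.26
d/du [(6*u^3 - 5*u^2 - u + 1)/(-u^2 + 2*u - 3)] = (-6*u^4 + 24*u^3 - 65*u^2 + 32*u + 1)/(u^4 - 4*u^3 + 10*u^2 - 12*u + 9)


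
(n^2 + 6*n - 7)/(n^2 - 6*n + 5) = (n + 7)/(n - 5)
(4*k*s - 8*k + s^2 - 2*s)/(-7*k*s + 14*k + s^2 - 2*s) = (4*k + s)/(-7*k + s)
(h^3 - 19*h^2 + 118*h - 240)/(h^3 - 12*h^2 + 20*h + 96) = (h - 5)/(h + 2)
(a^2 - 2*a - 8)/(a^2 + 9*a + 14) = (a - 4)/(a + 7)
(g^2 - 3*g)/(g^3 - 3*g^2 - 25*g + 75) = g/(g^2 - 25)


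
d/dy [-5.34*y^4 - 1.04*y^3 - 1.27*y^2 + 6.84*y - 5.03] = -21.36*y^3 - 3.12*y^2 - 2.54*y + 6.84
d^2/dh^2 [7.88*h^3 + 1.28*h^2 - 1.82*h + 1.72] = 47.28*h + 2.56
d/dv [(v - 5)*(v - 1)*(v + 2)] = 3*v^2 - 8*v - 7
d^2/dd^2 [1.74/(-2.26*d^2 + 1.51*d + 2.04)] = (-17.774448*d^2 + 11.875848*d + 1.74*(4.52*d - 1.51)*(9.04*d - 3.02) + 16.044192)/(-2.26*d^2 + 1.51*d + 2.04)^3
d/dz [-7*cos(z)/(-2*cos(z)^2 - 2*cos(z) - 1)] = 7*sin(z)*cos(2*z)/(2*cos(z) + cos(2*z) + 2)^2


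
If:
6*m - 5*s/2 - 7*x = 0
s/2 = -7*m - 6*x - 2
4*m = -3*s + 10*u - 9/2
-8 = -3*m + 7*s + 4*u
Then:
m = -2275/6809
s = -8526/6809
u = -1615/27236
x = 1095/6809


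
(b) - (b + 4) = -4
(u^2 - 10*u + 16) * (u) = u^3 - 10*u^2 + 16*u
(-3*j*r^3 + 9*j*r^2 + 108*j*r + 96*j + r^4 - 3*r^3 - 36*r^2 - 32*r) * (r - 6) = -3*j*r^4 + 27*j*r^3 + 54*j*r^2 - 552*j*r - 576*j + r^5 - 9*r^4 - 18*r^3 + 184*r^2 + 192*r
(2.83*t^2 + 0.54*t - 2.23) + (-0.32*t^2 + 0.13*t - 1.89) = 2.51*t^2 + 0.67*t - 4.12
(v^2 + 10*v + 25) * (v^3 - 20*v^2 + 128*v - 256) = v^5 - 10*v^4 - 47*v^3 + 524*v^2 + 640*v - 6400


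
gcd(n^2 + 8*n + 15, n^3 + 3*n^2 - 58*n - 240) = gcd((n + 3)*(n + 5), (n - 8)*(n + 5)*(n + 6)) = n + 5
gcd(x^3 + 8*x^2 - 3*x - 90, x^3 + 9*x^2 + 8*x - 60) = x^2 + 11*x + 30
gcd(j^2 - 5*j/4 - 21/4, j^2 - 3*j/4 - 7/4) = 1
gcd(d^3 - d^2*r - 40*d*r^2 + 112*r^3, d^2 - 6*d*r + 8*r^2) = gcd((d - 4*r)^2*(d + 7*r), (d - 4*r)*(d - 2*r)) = -d + 4*r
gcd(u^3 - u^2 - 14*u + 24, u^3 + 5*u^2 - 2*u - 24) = u^2 + 2*u - 8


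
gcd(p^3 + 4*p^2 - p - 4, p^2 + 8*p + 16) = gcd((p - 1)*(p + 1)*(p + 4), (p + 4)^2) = p + 4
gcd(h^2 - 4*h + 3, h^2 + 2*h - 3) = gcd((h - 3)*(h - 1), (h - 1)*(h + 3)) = h - 1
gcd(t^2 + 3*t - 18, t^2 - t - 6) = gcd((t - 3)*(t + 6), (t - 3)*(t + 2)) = t - 3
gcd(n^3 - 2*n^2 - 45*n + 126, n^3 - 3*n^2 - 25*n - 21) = 1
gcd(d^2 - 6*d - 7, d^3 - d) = d + 1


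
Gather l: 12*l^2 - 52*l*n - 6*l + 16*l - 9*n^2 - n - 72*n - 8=12*l^2 + l*(10 - 52*n) - 9*n^2 - 73*n - 8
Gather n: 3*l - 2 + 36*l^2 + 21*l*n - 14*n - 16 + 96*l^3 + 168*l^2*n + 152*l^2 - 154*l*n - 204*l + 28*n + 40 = 96*l^3 + 188*l^2 - 201*l + n*(168*l^2 - 133*l + 14) + 22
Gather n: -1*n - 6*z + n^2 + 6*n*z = n^2 + n*(6*z - 1) - 6*z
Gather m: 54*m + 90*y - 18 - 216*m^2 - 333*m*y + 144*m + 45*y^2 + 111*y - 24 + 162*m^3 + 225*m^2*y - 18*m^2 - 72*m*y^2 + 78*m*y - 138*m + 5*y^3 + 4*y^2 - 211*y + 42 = 162*m^3 + m^2*(225*y - 234) + m*(-72*y^2 - 255*y + 60) + 5*y^3 + 49*y^2 - 10*y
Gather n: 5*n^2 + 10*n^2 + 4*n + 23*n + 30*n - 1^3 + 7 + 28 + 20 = 15*n^2 + 57*n + 54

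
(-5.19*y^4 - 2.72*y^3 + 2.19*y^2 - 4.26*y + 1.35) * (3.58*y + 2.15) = -18.5802*y^5 - 20.8961*y^4 + 1.9922*y^3 - 10.5423*y^2 - 4.326*y + 2.9025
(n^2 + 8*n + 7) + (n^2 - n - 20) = 2*n^2 + 7*n - 13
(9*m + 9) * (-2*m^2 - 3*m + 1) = -18*m^3 - 45*m^2 - 18*m + 9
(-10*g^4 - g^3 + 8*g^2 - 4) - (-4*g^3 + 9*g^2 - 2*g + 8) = -10*g^4 + 3*g^3 - g^2 + 2*g - 12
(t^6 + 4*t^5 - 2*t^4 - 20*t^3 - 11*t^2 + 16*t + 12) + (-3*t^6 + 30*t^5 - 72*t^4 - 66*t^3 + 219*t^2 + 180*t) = -2*t^6 + 34*t^5 - 74*t^4 - 86*t^3 + 208*t^2 + 196*t + 12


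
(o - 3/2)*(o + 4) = o^2 + 5*o/2 - 6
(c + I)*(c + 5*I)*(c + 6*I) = c^3 + 12*I*c^2 - 41*c - 30*I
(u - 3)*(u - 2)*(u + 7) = u^3 + 2*u^2 - 29*u + 42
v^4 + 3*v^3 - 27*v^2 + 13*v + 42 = (v - 3)*(v - 2)*(v + 1)*(v + 7)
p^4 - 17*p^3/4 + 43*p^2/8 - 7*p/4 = p*(p - 2)*(p - 7/4)*(p - 1/2)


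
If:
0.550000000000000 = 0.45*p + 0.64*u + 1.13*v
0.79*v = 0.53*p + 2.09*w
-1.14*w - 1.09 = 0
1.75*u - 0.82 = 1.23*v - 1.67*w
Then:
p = 2.43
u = 0.75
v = -0.90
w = -0.96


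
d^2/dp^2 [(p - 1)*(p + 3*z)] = 2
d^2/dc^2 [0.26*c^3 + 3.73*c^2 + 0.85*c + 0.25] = 1.56*c + 7.46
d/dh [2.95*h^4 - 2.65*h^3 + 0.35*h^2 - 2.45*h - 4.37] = 11.8*h^3 - 7.95*h^2 + 0.7*h - 2.45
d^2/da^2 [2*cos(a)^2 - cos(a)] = cos(a) - 4*cos(2*a)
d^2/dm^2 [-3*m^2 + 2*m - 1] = -6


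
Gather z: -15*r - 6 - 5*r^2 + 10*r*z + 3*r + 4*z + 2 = -5*r^2 - 12*r + z*(10*r + 4) - 4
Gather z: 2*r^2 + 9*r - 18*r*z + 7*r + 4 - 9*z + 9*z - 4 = 2*r^2 - 18*r*z + 16*r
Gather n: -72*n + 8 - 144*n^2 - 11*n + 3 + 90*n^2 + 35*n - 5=-54*n^2 - 48*n + 6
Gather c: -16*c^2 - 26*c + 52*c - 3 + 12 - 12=-16*c^2 + 26*c - 3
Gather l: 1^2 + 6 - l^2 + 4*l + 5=-l^2 + 4*l + 12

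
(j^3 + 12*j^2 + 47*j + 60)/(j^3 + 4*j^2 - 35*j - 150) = (j^2 + 7*j + 12)/(j^2 - j - 30)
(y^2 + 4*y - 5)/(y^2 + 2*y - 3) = (y + 5)/(y + 3)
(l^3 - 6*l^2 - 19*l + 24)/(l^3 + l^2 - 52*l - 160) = (l^2 + 2*l - 3)/(l^2 + 9*l + 20)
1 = 1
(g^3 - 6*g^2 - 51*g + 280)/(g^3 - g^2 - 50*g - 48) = (g^2 + 2*g - 35)/(g^2 + 7*g + 6)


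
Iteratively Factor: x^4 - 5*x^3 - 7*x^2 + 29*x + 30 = (x + 2)*(x^3 - 7*x^2 + 7*x + 15) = (x + 1)*(x + 2)*(x^2 - 8*x + 15) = (x - 3)*(x + 1)*(x + 2)*(x - 5)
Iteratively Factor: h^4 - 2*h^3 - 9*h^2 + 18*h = (h - 3)*(h^3 + h^2 - 6*h) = (h - 3)*(h + 3)*(h^2 - 2*h) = h*(h - 3)*(h + 3)*(h - 2)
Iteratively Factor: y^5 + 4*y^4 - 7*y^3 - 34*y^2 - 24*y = (y + 2)*(y^4 + 2*y^3 - 11*y^2 - 12*y) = (y + 2)*(y + 4)*(y^3 - 2*y^2 - 3*y) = y*(y + 2)*(y + 4)*(y^2 - 2*y - 3) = y*(y + 1)*(y + 2)*(y + 4)*(y - 3)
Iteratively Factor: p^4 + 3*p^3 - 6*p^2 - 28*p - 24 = (p + 2)*(p^3 + p^2 - 8*p - 12) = (p - 3)*(p + 2)*(p^2 + 4*p + 4) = (p - 3)*(p + 2)^2*(p + 2)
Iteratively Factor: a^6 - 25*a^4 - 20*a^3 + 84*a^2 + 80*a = (a + 2)*(a^5 - 2*a^4 - 21*a^3 + 22*a^2 + 40*a) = (a - 2)*(a + 2)*(a^4 - 21*a^2 - 20*a) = (a - 2)*(a + 1)*(a + 2)*(a^3 - a^2 - 20*a) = a*(a - 2)*(a + 1)*(a + 2)*(a^2 - a - 20) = a*(a - 5)*(a - 2)*(a + 1)*(a + 2)*(a + 4)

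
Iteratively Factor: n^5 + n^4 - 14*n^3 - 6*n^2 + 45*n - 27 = (n + 3)*(n^4 - 2*n^3 - 8*n^2 + 18*n - 9) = (n - 1)*(n + 3)*(n^3 - n^2 - 9*n + 9) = (n - 1)*(n + 3)^2*(n^2 - 4*n + 3) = (n - 1)^2*(n + 3)^2*(n - 3)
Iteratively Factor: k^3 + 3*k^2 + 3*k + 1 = (k + 1)*(k^2 + 2*k + 1) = (k + 1)^2*(k + 1)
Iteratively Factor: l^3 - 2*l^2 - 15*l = (l)*(l^2 - 2*l - 15) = l*(l - 5)*(l + 3)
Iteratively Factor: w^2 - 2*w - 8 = (w - 4)*(w + 2)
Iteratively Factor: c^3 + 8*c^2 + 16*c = (c + 4)*(c^2 + 4*c) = (c + 4)^2*(c)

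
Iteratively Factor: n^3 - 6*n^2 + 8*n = (n)*(n^2 - 6*n + 8) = n*(n - 2)*(n - 4)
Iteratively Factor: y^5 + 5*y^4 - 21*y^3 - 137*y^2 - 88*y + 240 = (y + 3)*(y^4 + 2*y^3 - 27*y^2 - 56*y + 80) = (y - 1)*(y + 3)*(y^3 + 3*y^2 - 24*y - 80) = (y - 1)*(y + 3)*(y + 4)*(y^2 - y - 20) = (y - 5)*(y - 1)*(y + 3)*(y + 4)*(y + 4)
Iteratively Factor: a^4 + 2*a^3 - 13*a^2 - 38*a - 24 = (a - 4)*(a^3 + 6*a^2 + 11*a + 6) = (a - 4)*(a + 3)*(a^2 + 3*a + 2) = (a - 4)*(a + 2)*(a + 3)*(a + 1)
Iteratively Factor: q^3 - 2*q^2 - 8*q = (q - 4)*(q^2 + 2*q) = q*(q - 4)*(q + 2)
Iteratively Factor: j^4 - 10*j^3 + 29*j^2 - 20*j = (j)*(j^3 - 10*j^2 + 29*j - 20) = j*(j - 4)*(j^2 - 6*j + 5) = j*(j - 4)*(j - 1)*(j - 5)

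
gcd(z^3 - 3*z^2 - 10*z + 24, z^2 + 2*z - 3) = z + 3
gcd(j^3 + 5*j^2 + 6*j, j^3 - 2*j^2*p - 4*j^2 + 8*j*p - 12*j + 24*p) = j + 2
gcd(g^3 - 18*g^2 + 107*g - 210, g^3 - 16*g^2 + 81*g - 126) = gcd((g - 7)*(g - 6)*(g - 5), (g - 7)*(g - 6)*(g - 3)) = g^2 - 13*g + 42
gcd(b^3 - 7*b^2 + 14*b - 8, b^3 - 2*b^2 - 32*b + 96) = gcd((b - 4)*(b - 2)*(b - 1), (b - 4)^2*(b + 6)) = b - 4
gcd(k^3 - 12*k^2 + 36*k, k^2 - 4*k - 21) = 1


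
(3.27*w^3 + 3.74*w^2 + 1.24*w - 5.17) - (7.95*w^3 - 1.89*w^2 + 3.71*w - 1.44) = -4.68*w^3 + 5.63*w^2 - 2.47*w - 3.73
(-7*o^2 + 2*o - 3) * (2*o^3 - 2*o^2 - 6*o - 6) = -14*o^5 + 18*o^4 + 32*o^3 + 36*o^2 + 6*o + 18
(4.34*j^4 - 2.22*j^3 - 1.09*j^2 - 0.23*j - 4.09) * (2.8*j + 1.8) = 12.152*j^5 + 1.596*j^4 - 7.048*j^3 - 2.606*j^2 - 11.866*j - 7.362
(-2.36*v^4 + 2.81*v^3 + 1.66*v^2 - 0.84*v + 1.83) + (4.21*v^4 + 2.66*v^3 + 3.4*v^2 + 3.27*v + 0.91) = 1.85*v^4 + 5.47*v^3 + 5.06*v^2 + 2.43*v + 2.74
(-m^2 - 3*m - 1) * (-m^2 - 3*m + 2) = m^4 + 6*m^3 + 8*m^2 - 3*m - 2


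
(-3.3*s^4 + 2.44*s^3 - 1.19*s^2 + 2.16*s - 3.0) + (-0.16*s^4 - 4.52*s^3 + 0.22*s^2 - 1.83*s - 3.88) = -3.46*s^4 - 2.08*s^3 - 0.97*s^2 + 0.33*s - 6.88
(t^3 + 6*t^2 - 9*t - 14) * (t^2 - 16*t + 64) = t^5 - 10*t^4 - 41*t^3 + 514*t^2 - 352*t - 896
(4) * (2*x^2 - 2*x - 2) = 8*x^2 - 8*x - 8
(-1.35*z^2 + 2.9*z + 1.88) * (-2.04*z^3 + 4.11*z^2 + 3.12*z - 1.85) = 2.754*z^5 - 11.4645*z^4 + 3.8718*z^3 + 19.2723*z^2 + 0.500599999999999*z - 3.478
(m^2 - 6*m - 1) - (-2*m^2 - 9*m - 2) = 3*m^2 + 3*m + 1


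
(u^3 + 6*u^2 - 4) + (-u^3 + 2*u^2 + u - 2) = 8*u^2 + u - 6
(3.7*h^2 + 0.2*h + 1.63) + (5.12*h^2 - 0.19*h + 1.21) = 8.82*h^2 + 0.01*h + 2.84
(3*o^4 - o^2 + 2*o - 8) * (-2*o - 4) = -6*o^5 - 12*o^4 + 2*o^3 + 8*o + 32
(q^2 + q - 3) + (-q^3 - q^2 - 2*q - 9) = -q^3 - q - 12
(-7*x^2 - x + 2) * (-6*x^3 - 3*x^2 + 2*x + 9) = 42*x^5 + 27*x^4 - 23*x^3 - 71*x^2 - 5*x + 18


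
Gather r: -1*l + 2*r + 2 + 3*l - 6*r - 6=2*l - 4*r - 4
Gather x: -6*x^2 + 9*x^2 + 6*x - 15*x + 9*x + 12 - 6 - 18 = 3*x^2 - 12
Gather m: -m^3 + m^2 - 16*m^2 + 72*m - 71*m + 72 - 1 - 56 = -m^3 - 15*m^2 + m + 15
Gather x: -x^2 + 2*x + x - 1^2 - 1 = -x^2 + 3*x - 2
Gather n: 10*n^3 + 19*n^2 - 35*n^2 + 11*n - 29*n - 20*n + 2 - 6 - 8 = 10*n^3 - 16*n^2 - 38*n - 12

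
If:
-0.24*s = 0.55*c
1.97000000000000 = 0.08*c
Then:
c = 24.62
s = -56.43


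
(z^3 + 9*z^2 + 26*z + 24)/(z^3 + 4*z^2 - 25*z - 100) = (z^2 + 5*z + 6)/(z^2 - 25)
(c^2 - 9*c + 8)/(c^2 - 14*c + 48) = (c - 1)/(c - 6)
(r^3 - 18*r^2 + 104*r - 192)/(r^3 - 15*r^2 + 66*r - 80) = (r^2 - 10*r + 24)/(r^2 - 7*r + 10)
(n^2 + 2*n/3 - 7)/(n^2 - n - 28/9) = 3*(n + 3)/(3*n + 4)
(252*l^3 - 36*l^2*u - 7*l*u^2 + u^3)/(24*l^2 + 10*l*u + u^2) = (42*l^2 - 13*l*u + u^2)/(4*l + u)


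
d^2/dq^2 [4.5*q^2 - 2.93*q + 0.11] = 9.00000000000000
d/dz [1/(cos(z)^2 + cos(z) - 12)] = (2*cos(z) + 1)*sin(z)/(cos(z)^2 + cos(z) - 12)^2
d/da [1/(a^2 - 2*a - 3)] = 2*(1 - a)/(-a^2 + 2*a + 3)^2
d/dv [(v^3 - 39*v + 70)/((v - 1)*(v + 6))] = (v^4 + 10*v^3 + 21*v^2 - 140*v - 116)/(v^4 + 10*v^3 + 13*v^2 - 60*v + 36)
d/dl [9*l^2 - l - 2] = 18*l - 1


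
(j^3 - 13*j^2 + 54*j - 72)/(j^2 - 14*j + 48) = (j^2 - 7*j + 12)/(j - 8)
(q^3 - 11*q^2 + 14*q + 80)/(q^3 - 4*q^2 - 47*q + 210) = (q^2 - 6*q - 16)/(q^2 + q - 42)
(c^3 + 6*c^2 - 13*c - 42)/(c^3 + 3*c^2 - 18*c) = (c^2 + 9*c + 14)/(c*(c + 6))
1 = 1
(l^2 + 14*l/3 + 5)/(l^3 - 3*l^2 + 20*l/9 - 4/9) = 3*(3*l^2 + 14*l + 15)/(9*l^3 - 27*l^2 + 20*l - 4)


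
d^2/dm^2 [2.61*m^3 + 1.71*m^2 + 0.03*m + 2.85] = 15.66*m + 3.42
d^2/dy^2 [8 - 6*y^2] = -12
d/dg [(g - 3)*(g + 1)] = 2*g - 2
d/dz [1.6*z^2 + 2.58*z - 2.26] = 3.2*z + 2.58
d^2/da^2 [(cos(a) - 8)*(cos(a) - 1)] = 9*cos(a) - 2*cos(2*a)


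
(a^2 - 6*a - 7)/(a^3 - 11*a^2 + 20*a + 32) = (a - 7)/(a^2 - 12*a + 32)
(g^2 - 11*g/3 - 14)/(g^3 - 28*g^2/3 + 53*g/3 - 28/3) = (3*g^2 - 11*g - 42)/(3*g^3 - 28*g^2 + 53*g - 28)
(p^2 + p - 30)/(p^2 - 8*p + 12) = (p^2 + p - 30)/(p^2 - 8*p + 12)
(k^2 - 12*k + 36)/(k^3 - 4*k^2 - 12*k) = (k - 6)/(k*(k + 2))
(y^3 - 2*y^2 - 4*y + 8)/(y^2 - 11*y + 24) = (y^3 - 2*y^2 - 4*y + 8)/(y^2 - 11*y + 24)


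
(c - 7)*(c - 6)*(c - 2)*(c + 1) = c^4 - 14*c^3 + 53*c^2 - 16*c - 84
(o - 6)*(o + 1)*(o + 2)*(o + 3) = o^4 - 25*o^2 - 60*o - 36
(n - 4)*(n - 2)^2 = n^3 - 8*n^2 + 20*n - 16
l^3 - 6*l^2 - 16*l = l*(l - 8)*(l + 2)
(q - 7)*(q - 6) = q^2 - 13*q + 42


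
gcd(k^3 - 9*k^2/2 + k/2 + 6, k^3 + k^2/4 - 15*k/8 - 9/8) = k^2 - k/2 - 3/2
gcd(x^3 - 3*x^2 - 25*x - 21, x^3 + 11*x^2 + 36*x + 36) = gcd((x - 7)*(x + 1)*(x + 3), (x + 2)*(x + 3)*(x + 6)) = x + 3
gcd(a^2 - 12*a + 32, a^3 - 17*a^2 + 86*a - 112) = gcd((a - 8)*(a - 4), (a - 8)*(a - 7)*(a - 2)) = a - 8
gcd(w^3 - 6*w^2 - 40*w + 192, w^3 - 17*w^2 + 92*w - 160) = w^2 - 12*w + 32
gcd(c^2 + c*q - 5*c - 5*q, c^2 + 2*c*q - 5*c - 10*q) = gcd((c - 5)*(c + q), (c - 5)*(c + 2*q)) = c - 5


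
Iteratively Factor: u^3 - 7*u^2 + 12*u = (u - 3)*(u^2 - 4*u) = (u - 4)*(u - 3)*(u)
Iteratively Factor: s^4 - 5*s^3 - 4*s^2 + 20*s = (s - 2)*(s^3 - 3*s^2 - 10*s) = (s - 5)*(s - 2)*(s^2 + 2*s) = (s - 5)*(s - 2)*(s + 2)*(s)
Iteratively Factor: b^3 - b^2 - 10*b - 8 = (b - 4)*(b^2 + 3*b + 2) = (b - 4)*(b + 1)*(b + 2)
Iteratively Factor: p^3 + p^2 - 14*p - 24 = (p + 3)*(p^2 - 2*p - 8) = (p - 4)*(p + 3)*(p + 2)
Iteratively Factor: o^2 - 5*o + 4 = (o - 1)*(o - 4)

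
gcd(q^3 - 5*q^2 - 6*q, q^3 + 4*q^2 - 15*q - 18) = q + 1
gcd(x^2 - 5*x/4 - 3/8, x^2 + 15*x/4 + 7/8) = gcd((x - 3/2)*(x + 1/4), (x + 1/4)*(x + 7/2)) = x + 1/4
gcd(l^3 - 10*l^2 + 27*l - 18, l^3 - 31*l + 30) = l - 1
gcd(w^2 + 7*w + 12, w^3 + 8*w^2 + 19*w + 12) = w^2 + 7*w + 12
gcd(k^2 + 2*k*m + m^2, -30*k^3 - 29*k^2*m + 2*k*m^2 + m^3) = k + m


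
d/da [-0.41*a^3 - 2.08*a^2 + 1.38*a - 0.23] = -1.23*a^2 - 4.16*a + 1.38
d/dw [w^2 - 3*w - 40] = 2*w - 3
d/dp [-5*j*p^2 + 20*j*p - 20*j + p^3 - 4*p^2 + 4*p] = -10*j*p + 20*j + 3*p^2 - 8*p + 4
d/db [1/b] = -1/b^2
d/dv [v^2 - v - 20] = 2*v - 1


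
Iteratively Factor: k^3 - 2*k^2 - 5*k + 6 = (k - 1)*(k^2 - k - 6) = (k - 3)*(k - 1)*(k + 2)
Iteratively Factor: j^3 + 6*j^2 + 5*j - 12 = (j + 3)*(j^2 + 3*j - 4) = (j - 1)*(j + 3)*(j + 4)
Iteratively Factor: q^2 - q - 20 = (q - 5)*(q + 4)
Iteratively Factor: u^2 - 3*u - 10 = (u + 2)*(u - 5)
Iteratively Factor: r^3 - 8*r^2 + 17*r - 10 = (r - 1)*(r^2 - 7*r + 10) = (r - 2)*(r - 1)*(r - 5)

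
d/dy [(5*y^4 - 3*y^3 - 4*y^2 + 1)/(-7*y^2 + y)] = (-70*y^5 + 36*y^4 - 6*y^3 - 4*y^2 + 14*y - 1)/(y^2*(49*y^2 - 14*y + 1))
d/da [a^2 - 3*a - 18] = 2*a - 3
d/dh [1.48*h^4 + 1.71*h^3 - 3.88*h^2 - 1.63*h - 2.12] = 5.92*h^3 + 5.13*h^2 - 7.76*h - 1.63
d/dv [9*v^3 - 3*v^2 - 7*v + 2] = 27*v^2 - 6*v - 7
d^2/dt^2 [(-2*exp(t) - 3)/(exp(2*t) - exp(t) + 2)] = (-2*exp(4*t) - 14*exp(3*t) + 33*exp(2*t) + 17*exp(t) - 14)*exp(t)/(exp(6*t) - 3*exp(5*t) + 9*exp(4*t) - 13*exp(3*t) + 18*exp(2*t) - 12*exp(t) + 8)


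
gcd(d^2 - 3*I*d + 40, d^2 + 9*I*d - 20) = d + 5*I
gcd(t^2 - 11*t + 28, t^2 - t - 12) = t - 4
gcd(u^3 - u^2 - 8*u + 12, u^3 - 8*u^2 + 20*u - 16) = u^2 - 4*u + 4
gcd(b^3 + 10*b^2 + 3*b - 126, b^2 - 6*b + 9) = b - 3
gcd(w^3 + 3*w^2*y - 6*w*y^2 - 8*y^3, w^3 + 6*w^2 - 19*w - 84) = 1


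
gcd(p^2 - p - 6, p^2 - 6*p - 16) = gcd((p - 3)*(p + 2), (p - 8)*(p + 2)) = p + 2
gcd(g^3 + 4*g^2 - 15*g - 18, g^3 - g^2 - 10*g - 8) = g + 1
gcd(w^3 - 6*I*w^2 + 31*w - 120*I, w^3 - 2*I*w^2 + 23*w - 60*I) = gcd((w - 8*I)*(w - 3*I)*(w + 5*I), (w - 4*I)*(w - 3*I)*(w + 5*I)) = w^2 + 2*I*w + 15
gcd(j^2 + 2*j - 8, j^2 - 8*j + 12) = j - 2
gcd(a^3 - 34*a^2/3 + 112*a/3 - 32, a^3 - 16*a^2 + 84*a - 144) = a^2 - 10*a + 24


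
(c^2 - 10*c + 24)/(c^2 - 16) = (c - 6)/(c + 4)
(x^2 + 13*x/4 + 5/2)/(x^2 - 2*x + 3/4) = (4*x^2 + 13*x + 10)/(4*x^2 - 8*x + 3)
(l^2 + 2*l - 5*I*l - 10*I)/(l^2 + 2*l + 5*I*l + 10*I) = (l - 5*I)/(l + 5*I)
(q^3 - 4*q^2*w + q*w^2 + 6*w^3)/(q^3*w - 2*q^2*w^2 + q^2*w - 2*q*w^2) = (q^2 - 2*q*w - 3*w^2)/(q*w*(q + 1))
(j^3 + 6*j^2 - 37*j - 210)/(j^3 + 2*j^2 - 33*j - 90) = (j + 7)/(j + 3)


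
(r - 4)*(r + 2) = r^2 - 2*r - 8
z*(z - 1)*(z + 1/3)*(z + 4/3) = z^4 + 2*z^3/3 - 11*z^2/9 - 4*z/9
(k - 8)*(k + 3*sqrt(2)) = k^2 - 8*k + 3*sqrt(2)*k - 24*sqrt(2)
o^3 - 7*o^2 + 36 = (o - 6)*(o - 3)*(o + 2)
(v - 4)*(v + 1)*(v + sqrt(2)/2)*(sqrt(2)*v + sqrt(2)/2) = sqrt(2)*v^4 - 5*sqrt(2)*v^3/2 + v^3 - 11*sqrt(2)*v^2/2 - 5*v^2/2 - 11*v/2 - 2*sqrt(2)*v - 2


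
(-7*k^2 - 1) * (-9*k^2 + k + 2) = 63*k^4 - 7*k^3 - 5*k^2 - k - 2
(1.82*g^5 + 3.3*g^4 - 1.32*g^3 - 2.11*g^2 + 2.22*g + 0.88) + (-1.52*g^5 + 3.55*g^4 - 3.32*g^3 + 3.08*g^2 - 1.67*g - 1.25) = 0.3*g^5 + 6.85*g^4 - 4.64*g^3 + 0.97*g^2 + 0.55*g - 0.37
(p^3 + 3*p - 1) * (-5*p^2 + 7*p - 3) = -5*p^5 + 7*p^4 - 18*p^3 + 26*p^2 - 16*p + 3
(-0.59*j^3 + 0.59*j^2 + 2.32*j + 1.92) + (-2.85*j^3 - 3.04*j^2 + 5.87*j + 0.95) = -3.44*j^3 - 2.45*j^2 + 8.19*j + 2.87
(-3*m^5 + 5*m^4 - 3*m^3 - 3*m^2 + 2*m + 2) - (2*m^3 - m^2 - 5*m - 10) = -3*m^5 + 5*m^4 - 5*m^3 - 2*m^2 + 7*m + 12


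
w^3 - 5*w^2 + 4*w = w*(w - 4)*(w - 1)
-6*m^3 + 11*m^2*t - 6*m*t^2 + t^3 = (-3*m + t)*(-2*m + t)*(-m + t)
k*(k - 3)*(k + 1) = k^3 - 2*k^2 - 3*k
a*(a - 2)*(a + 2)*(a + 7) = a^4 + 7*a^3 - 4*a^2 - 28*a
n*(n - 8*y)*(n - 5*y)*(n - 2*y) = n^4 - 15*n^3*y + 66*n^2*y^2 - 80*n*y^3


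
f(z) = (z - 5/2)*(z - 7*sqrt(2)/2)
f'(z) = 2*z - 7*sqrt(2)/2 - 5/2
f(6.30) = 5.13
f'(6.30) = 5.15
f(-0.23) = 14.14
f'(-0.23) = -7.91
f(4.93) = -0.05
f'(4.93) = 2.41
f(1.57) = 3.14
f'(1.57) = -4.31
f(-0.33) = 14.94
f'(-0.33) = -8.11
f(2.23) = 0.73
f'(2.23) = -2.99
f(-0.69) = 17.99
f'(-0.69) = -8.83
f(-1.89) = 30.03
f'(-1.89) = -11.23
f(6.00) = 3.68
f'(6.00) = 4.55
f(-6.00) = 93.07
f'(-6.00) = -19.45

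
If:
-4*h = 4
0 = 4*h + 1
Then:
No Solution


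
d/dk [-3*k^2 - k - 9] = -6*k - 1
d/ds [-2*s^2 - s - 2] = -4*s - 1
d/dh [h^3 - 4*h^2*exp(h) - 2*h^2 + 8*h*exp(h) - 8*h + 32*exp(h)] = -4*h^2*exp(h) + 3*h^2 - 4*h + 40*exp(h) - 8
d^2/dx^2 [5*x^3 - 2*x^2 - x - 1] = 30*x - 4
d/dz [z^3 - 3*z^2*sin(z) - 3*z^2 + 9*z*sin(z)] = -3*z^2*cos(z) + 3*z^2 - 6*z*sin(z) + 9*z*cos(z) - 6*z + 9*sin(z)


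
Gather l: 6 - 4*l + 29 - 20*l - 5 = 30 - 24*l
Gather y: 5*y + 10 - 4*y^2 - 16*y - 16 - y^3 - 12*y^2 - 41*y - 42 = -y^3 - 16*y^2 - 52*y - 48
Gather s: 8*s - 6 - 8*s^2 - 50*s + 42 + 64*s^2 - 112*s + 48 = 56*s^2 - 154*s + 84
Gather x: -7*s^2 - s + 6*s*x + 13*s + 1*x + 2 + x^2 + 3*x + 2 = -7*s^2 + 12*s + x^2 + x*(6*s + 4) + 4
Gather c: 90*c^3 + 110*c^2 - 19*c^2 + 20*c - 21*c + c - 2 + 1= 90*c^3 + 91*c^2 - 1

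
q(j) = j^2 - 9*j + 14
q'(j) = 2*j - 9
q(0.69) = 8.27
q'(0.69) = -7.62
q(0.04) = 13.64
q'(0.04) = -8.92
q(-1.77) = 33.06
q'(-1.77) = -12.54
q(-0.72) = 21.00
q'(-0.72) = -10.44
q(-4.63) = 77.11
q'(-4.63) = -18.26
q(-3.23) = 53.50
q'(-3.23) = -15.46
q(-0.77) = 21.52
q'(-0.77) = -10.54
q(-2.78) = 46.75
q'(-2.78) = -14.56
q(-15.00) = 374.00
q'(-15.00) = -39.00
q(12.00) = 50.00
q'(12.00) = 15.00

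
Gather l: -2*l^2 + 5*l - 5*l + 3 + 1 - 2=2 - 2*l^2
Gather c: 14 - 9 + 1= 6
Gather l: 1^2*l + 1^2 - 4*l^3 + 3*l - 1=-4*l^3 + 4*l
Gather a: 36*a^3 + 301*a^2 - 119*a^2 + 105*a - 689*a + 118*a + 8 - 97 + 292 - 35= 36*a^3 + 182*a^2 - 466*a + 168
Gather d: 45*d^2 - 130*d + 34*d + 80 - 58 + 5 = 45*d^2 - 96*d + 27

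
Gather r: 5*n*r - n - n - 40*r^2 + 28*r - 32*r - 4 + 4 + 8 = -2*n - 40*r^2 + r*(5*n - 4) + 8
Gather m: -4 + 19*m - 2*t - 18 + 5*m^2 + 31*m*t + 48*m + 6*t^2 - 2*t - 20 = 5*m^2 + m*(31*t + 67) + 6*t^2 - 4*t - 42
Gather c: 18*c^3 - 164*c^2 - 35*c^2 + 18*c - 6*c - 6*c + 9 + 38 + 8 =18*c^3 - 199*c^2 + 6*c + 55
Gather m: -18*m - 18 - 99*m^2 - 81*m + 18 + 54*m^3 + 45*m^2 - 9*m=54*m^3 - 54*m^2 - 108*m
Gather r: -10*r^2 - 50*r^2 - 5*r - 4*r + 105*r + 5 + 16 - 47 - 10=-60*r^2 + 96*r - 36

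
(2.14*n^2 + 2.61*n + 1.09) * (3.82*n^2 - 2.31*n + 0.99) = 8.1748*n^4 + 5.0268*n^3 + 0.253300000000001*n^2 + 0.0659999999999998*n + 1.0791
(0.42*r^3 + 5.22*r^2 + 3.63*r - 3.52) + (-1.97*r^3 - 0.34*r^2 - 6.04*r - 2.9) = -1.55*r^3 + 4.88*r^2 - 2.41*r - 6.42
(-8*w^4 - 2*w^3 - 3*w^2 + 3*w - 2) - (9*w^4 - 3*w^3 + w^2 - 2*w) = -17*w^4 + w^3 - 4*w^2 + 5*w - 2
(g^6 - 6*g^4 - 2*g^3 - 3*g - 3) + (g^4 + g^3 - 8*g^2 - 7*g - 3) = g^6 - 5*g^4 - g^3 - 8*g^2 - 10*g - 6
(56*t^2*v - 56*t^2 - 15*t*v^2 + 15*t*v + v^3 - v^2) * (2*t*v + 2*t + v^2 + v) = 112*t^3*v^2 - 112*t^3 + 26*t^2*v^3 - 26*t^2*v - 13*t*v^4 + 13*t*v^2 + v^5 - v^3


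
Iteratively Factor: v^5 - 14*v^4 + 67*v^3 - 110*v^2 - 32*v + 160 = (v - 4)*(v^4 - 10*v^3 + 27*v^2 - 2*v - 40) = (v - 4)^2*(v^3 - 6*v^2 + 3*v + 10) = (v - 5)*(v - 4)^2*(v^2 - v - 2) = (v - 5)*(v - 4)^2*(v + 1)*(v - 2)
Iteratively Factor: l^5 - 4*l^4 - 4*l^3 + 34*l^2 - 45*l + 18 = (l - 2)*(l^4 - 2*l^3 - 8*l^2 + 18*l - 9) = (l - 3)*(l - 2)*(l^3 + l^2 - 5*l + 3) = (l - 3)*(l - 2)*(l - 1)*(l^2 + 2*l - 3) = (l - 3)*(l - 2)*(l - 1)*(l + 3)*(l - 1)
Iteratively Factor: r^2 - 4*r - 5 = (r - 5)*(r + 1)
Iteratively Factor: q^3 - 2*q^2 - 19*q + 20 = (q - 5)*(q^2 + 3*q - 4) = (q - 5)*(q - 1)*(q + 4)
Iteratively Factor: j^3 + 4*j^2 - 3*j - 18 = (j + 3)*(j^2 + j - 6) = (j - 2)*(j + 3)*(j + 3)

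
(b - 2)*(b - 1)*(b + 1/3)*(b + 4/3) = b^4 - 4*b^3/3 - 23*b^2/9 + 2*b + 8/9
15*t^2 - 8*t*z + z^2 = (-5*t + z)*(-3*t + z)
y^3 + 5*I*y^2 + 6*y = y*(y - I)*(y + 6*I)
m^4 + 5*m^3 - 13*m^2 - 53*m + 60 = (m - 3)*(m - 1)*(m + 4)*(m + 5)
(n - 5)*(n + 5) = n^2 - 25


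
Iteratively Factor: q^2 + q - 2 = (q - 1)*(q + 2)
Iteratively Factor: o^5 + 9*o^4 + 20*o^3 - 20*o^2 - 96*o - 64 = (o + 4)*(o^4 + 5*o^3 - 20*o - 16) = (o + 2)*(o + 4)*(o^3 + 3*o^2 - 6*o - 8) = (o + 2)*(o + 4)^2*(o^2 - o - 2) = (o + 1)*(o + 2)*(o + 4)^2*(o - 2)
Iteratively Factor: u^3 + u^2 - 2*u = (u - 1)*(u^2 + 2*u) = (u - 1)*(u + 2)*(u)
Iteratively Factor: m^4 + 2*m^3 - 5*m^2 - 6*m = (m)*(m^3 + 2*m^2 - 5*m - 6) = m*(m + 3)*(m^2 - m - 2) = m*(m + 1)*(m + 3)*(m - 2)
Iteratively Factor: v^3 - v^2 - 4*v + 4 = (v - 1)*(v^2 - 4) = (v - 1)*(v + 2)*(v - 2)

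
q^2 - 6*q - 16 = (q - 8)*(q + 2)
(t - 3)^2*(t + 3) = t^3 - 3*t^2 - 9*t + 27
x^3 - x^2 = x^2*(x - 1)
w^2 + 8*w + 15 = (w + 3)*(w + 5)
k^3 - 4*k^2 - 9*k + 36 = (k - 4)*(k - 3)*(k + 3)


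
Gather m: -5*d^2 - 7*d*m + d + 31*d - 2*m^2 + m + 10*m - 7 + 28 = -5*d^2 + 32*d - 2*m^2 + m*(11 - 7*d) + 21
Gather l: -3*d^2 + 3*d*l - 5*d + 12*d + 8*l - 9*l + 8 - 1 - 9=-3*d^2 + 7*d + l*(3*d - 1) - 2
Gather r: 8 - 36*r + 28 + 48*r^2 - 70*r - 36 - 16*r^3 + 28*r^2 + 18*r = -16*r^3 + 76*r^2 - 88*r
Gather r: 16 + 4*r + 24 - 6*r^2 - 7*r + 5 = -6*r^2 - 3*r + 45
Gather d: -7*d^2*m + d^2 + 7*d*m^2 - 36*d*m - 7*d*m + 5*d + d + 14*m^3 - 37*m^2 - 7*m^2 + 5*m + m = d^2*(1 - 7*m) + d*(7*m^2 - 43*m + 6) + 14*m^3 - 44*m^2 + 6*m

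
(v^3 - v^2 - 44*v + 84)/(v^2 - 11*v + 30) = (v^2 + 5*v - 14)/(v - 5)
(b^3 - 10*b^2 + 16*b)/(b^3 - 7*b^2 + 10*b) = (b - 8)/(b - 5)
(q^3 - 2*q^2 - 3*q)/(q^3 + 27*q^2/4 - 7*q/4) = 4*(q^2 - 2*q - 3)/(4*q^2 + 27*q - 7)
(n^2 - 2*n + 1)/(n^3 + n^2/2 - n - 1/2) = 2*(n - 1)/(2*n^2 + 3*n + 1)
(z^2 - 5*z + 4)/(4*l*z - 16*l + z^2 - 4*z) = (z - 1)/(4*l + z)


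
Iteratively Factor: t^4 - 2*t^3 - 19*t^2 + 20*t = (t)*(t^3 - 2*t^2 - 19*t + 20) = t*(t + 4)*(t^2 - 6*t + 5) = t*(t - 5)*(t + 4)*(t - 1)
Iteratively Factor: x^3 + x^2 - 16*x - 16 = (x - 4)*(x^2 + 5*x + 4) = (x - 4)*(x + 4)*(x + 1)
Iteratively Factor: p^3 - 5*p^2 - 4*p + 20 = (p + 2)*(p^2 - 7*p + 10) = (p - 2)*(p + 2)*(p - 5)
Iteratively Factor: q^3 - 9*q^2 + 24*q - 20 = (q - 2)*(q^2 - 7*q + 10) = (q - 5)*(q - 2)*(q - 2)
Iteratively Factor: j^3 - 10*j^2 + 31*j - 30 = (j - 2)*(j^2 - 8*j + 15) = (j - 5)*(j - 2)*(j - 3)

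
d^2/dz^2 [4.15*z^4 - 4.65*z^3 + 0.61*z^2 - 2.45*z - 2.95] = 49.8*z^2 - 27.9*z + 1.22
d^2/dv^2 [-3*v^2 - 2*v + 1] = -6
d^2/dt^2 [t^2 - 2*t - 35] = 2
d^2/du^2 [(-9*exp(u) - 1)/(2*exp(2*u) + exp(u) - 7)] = 2*(-18*exp(4*u) + exp(3*u) - 381*exp(2*u) - 60*exp(u) - 224)*exp(u)/(8*exp(6*u) + 12*exp(5*u) - 78*exp(4*u) - 83*exp(3*u) + 273*exp(2*u) + 147*exp(u) - 343)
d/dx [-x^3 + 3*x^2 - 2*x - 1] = -3*x^2 + 6*x - 2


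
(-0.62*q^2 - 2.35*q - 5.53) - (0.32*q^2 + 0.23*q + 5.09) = -0.94*q^2 - 2.58*q - 10.62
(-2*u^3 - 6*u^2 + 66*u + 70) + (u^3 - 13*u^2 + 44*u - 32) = -u^3 - 19*u^2 + 110*u + 38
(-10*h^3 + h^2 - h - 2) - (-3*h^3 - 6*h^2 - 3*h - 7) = -7*h^3 + 7*h^2 + 2*h + 5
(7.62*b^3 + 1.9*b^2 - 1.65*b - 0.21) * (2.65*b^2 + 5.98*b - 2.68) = 20.193*b^5 + 50.6026*b^4 - 13.4321*b^3 - 15.5155*b^2 + 3.1662*b + 0.5628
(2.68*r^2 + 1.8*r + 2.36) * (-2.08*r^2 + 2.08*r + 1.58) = -5.5744*r^4 + 1.8304*r^3 + 3.0696*r^2 + 7.7528*r + 3.7288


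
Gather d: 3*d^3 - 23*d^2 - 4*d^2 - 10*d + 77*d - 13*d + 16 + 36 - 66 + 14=3*d^3 - 27*d^2 + 54*d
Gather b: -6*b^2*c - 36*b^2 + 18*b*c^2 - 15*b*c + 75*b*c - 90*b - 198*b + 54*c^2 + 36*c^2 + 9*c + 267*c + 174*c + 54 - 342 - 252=b^2*(-6*c - 36) + b*(18*c^2 + 60*c - 288) + 90*c^2 + 450*c - 540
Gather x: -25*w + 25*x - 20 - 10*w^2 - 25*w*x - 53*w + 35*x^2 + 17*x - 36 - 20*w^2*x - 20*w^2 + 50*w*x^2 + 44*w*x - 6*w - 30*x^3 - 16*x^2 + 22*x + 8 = -30*w^2 - 84*w - 30*x^3 + x^2*(50*w + 19) + x*(-20*w^2 + 19*w + 64) - 48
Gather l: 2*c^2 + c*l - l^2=2*c^2 + c*l - l^2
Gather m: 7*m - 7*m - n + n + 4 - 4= 0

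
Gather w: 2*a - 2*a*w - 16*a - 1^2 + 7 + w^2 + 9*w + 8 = -14*a + w^2 + w*(9 - 2*a) + 14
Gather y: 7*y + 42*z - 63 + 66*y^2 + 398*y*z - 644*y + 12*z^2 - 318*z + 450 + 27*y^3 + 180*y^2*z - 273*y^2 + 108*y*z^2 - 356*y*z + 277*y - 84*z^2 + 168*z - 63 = 27*y^3 + y^2*(180*z - 207) + y*(108*z^2 + 42*z - 360) - 72*z^2 - 108*z + 324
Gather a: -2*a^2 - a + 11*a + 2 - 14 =-2*a^2 + 10*a - 12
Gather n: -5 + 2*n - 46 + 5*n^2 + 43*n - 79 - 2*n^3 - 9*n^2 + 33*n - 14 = -2*n^3 - 4*n^2 + 78*n - 144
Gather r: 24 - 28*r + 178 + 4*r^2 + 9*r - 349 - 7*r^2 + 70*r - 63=-3*r^2 + 51*r - 210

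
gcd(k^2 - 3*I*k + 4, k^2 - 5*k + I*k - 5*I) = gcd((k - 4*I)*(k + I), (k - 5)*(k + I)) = k + I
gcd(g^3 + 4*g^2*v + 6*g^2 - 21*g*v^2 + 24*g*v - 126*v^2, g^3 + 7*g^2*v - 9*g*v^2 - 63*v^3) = -g^2 - 4*g*v + 21*v^2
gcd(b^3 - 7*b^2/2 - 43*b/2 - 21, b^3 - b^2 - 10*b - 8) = b + 2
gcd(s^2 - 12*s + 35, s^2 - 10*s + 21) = s - 7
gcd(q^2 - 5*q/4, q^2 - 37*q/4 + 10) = q - 5/4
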